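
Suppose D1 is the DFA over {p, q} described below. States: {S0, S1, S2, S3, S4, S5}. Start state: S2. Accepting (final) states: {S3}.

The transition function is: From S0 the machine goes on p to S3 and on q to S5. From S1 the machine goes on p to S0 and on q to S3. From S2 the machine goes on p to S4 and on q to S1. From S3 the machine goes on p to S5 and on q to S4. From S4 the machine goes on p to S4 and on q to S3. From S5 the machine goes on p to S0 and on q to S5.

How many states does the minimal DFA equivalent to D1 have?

Every state is reachable, so we keep all 6.
P0 = {S3} | {S0,S1,S2,S4,S5}.
Split {S0,S1,S2,S4,S5} by δ(·,p) → {S1,S2,S4,S5} and {S0}.
Refine {S1,S2,S4,S5} on symbol p: members go to different blocks, giving {S1,S5} and {S2,S4}.
Refine {S1,S5} on symbol q: members go to different blocks, giving {S1} and {S5}.
Split {S2,S4} by δ(·,q) → {S2} and {S4}.
No further refinement is possible. Final partition (6 blocks): {S3} | {S1} | {S0} | {S2} | {S5} | {S4}.

6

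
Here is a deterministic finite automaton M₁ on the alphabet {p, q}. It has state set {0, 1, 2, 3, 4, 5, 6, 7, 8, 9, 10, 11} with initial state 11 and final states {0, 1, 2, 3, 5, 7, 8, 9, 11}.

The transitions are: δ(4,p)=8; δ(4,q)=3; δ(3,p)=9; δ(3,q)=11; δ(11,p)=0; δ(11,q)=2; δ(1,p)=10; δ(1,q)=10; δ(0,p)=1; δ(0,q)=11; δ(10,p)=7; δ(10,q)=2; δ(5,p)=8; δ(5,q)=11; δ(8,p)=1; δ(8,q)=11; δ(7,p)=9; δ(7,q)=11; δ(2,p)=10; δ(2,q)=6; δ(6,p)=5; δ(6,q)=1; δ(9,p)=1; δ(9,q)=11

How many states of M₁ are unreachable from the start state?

No path from 11 leads to 3, 4; the other 10 states are all reachable.

2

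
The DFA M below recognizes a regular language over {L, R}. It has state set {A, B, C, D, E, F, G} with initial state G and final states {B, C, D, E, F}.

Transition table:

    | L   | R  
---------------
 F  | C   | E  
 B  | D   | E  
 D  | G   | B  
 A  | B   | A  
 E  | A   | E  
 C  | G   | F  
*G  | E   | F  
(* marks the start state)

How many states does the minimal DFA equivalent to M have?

5

Every state is reachable, so we keep all 7.
Initial partition by acceptance: {B,C,D,E,F} | {A,G}.
On input L, block {B,C,D,E,F} splits into {C,D,E} and {B,F}.
Split {C,D,E} by δ(·,R) → {C,D} and {E}.
Split {A,G} by δ(·,L) → {A} and {G}.
The partition is now stable with 5 blocks: {C,D} | {A} | {B,F} | {E} | {G}.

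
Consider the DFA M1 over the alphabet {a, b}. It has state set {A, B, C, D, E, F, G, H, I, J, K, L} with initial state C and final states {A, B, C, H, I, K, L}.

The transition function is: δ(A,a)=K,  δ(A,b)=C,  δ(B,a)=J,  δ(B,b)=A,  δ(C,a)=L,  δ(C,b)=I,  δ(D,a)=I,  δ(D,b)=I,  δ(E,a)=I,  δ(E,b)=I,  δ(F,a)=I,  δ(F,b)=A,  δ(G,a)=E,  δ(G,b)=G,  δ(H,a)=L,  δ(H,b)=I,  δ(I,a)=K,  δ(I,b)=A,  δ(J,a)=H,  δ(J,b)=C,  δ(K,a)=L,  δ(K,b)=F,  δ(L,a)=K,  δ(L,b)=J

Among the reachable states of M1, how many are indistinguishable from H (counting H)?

4

First remove the unreachable states {B,D,E,G}; 8 states remain.
P0 = {A,C,H,I,K,L} | {F,J}.
Split {A,C,H,I,K,L} by δ(·,b) → {A,C,H,I} and {K,L}.
No further refinement is possible. Final partition (3 blocks): {A,C,H,I} | {F,J} | {K,L}.
The equivalence class containing H is {A,C,H,I}, of size 4.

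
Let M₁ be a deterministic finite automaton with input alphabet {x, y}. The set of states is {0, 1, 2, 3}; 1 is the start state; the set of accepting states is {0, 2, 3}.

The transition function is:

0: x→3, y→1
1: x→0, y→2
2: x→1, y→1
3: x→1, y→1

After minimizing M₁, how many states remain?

3

Every state is reachable, so we keep all 4.
Initial partition by acceptance: {0,2,3} | {1}.
Split {0,2,3} by δ(·,x) → {2,3} and {0}.
Stable partition: {2,3} | {1} | {0} — 3 equivalence classes.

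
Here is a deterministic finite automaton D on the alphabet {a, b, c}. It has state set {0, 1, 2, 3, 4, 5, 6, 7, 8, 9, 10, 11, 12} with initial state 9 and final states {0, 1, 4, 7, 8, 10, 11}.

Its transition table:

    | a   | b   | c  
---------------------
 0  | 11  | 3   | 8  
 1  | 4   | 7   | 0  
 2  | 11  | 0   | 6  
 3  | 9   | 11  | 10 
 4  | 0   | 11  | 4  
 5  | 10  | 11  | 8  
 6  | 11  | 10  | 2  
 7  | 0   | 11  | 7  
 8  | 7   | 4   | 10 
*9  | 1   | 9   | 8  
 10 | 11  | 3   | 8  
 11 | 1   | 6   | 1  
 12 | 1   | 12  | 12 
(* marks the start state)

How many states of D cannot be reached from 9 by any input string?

No path from 9 leads to 5, 12; the other 11 states are all reachable.

2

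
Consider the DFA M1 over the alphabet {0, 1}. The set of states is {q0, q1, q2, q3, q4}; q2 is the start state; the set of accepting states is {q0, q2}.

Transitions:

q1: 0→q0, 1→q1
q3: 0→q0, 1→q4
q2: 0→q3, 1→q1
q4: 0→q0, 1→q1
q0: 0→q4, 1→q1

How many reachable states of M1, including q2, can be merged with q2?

All states are reachable from the start state.
P0 = {q0,q2} | {q1,q3,q4}.
Stable partition: {q0,q2} | {q1,q3,q4} — 2 equivalence classes.
The equivalence class containing q2 is {q0,q2}, of size 2.

2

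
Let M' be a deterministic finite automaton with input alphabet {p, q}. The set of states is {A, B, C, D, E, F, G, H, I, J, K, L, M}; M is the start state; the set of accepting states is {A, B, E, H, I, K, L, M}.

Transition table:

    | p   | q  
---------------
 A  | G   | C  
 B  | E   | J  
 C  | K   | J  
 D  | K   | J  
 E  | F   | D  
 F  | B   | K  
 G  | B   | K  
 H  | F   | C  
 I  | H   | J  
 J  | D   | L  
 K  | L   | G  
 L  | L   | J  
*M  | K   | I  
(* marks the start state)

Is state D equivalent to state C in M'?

Yes

States {A} cannot be reached from the start state, so discard them.
Start with accepting vs non-accepting: {B,E,H,I,K,L,M} | {C,D,F,G,J}.
Split {B,E,H,I,K,L,M} by δ(·,p) → {B,I,K,L,M} and {E,H}.
Split {B,I,K,L,M} by δ(·,p) → {K,L,M} and {B,I}.
Split {K,L,M} by δ(·,q) → {K,L} and {M}.
On input p, block {C,D,F,G,J} splits into {C,D} and {F,G} and {J}.
Refine {K,L} on symbol q: members go to different blocks, giving {K} and {L}.
No further refinement is possible. Final partition (8 blocks): {K} | {C,D} | {E,H} | {B,I} | {M} | {F,G} | {J} | {L}.
D and C lie in the same block of the stable partition, so they are equivalent — no string distinguishes them.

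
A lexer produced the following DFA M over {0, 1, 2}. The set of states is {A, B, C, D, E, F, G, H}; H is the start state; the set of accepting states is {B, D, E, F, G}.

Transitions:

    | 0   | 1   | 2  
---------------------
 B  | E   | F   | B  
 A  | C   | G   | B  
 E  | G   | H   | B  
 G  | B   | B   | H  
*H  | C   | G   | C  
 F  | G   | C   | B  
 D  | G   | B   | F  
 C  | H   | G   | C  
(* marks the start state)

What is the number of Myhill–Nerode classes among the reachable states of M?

States {A,D} cannot be reached from the start state, so discard them.
P0 = {B,E,F,G} | {C,H}.
Refine {B,E,F,G} on symbol 1: members go to different blocks, giving {B,G} and {E,F}.
On input 0, block {B,G} splits into {B} and {G}.
Stable partition: {B} | {C,H} | {E,F} | {G} — 4 equivalence classes.

4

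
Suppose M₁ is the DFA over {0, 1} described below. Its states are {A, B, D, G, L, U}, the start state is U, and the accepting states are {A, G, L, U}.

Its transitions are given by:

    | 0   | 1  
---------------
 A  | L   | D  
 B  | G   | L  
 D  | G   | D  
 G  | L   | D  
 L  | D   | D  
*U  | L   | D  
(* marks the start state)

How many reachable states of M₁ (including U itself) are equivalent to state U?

2

Reachable states from the start: {D,G,L,U}. Unreachable: {A,B} — drop them.
P0 = {G,L,U} | {D}.
Refine {G,L,U} on symbol 0: members go to different blocks, giving {G,U} and {L}.
No further refinement is possible. Final partition (3 blocks): {G,U} | {D} | {L}.
The equivalence class containing U is {G,U}, of size 2.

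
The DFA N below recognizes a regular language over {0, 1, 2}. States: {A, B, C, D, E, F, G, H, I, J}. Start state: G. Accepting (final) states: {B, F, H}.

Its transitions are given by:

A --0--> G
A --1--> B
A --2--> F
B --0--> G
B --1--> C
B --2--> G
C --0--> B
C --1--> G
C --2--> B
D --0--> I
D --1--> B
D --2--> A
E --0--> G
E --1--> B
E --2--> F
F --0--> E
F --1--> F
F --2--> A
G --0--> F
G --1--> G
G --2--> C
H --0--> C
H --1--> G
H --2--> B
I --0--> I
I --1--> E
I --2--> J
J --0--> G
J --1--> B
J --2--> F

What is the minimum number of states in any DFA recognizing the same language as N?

States {D,H,I,J} cannot be reached from the start state, so discard them.
P0 = {B,F} | {A,C,E,G}.
On input 1, block {B,F} splits into {B} and {F}.
Refine {A,C,E,G} on symbol 0: members go to different blocks, giving {A,E} and {C} and {G}.
No further refinement is possible. Final partition (5 blocks): {B} | {A,E} | {F} | {C} | {G}.

5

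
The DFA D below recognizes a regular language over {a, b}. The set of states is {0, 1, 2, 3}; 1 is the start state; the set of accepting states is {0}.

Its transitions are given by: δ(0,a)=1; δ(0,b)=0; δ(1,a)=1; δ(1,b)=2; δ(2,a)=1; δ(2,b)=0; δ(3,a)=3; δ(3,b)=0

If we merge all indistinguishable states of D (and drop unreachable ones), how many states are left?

3

First remove the unreachable states {3}; 3 states remain.
P0 = {0} | {1,2}.
Refine {1,2} on symbol b: members go to different blocks, giving {1} and {2}.
No further refinement is possible. Final partition (3 blocks): {0} | {1} | {2}.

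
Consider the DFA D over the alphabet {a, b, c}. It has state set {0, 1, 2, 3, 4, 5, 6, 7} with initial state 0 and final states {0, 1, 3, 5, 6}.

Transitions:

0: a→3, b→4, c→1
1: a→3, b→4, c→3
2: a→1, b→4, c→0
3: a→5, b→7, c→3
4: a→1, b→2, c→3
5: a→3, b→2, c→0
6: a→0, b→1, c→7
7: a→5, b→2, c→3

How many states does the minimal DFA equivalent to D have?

2

First remove the unreachable states {6}; 7 states remain.
Initial partition by acceptance: {0,1,3,5} | {2,4,7}.
Stable partition: {0,1,3,5} | {2,4,7} — 2 equivalence classes.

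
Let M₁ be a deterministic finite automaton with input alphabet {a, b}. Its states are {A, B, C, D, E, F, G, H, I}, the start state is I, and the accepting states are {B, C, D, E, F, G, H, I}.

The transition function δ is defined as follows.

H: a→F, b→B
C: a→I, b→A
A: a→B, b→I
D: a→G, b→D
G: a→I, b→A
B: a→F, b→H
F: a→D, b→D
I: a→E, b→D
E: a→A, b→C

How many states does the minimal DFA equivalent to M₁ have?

Start with accepting vs non-accepting: {B,C,D,E,F,G,H,I} | {A}.
Refine {B,C,D,E,F,G,H,I} on symbol a: members go to different blocks, giving {B,C,D,F,G,H,I} and {E}.
Refine {B,C,D,F,G,H,I} on symbol a: members go to different blocks, giving {B,C,D,F,G,H} and {I}.
Refine {B,C,D,F,G,H} on symbol a: members go to different blocks, giving {B,D,F,H} and {C,G}.
On input a, block {B,D,F,H} splits into {B,F,H} and {D}.
Split {B,F,H} by δ(·,a) → {B,H} and {F}.
No further refinement is possible. Final partition (7 blocks): {B,H} | {A} | {E} | {I} | {C,G} | {D} | {F}.

7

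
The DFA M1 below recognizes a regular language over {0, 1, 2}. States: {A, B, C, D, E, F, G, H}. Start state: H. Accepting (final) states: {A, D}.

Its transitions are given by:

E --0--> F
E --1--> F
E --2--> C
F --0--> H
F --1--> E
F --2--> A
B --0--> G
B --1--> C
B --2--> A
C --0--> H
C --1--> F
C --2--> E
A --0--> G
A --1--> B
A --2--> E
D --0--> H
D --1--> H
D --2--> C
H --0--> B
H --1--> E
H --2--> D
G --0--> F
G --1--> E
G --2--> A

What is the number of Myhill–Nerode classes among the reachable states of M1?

P0 = {A,D} | {B,C,E,F,G,H}.
On input 2, block {B,C,E,F,G,H} splits into {B,F,G,H} and {C,E}.
The partition is now stable with 3 blocks: {A,D} | {B,F,G,H} | {C,E}.

3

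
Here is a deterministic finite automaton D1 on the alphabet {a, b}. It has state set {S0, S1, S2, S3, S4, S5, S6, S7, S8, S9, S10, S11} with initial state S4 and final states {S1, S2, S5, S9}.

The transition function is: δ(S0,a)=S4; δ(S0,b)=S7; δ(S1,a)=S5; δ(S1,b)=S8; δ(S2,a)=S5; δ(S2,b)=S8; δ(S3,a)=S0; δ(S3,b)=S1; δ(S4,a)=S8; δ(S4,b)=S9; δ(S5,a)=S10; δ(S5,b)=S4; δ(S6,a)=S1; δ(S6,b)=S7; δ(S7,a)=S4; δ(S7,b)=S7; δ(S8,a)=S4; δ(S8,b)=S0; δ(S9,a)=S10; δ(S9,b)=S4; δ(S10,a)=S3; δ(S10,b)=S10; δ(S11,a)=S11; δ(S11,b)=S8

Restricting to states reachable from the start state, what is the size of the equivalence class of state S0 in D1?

States {S2,S6,S11} cannot be reached from the start state, so discard them.
Initial partition by acceptance: {S1,S5,S9} | {S0,S3,S4,S7,S8,S10}.
Refine {S1,S5,S9} on symbol a: members go to different blocks, giving {S5,S9} and {S1}.
Refine {S0,S3,S4,S7,S8,S10} on symbol b: members go to different blocks, giving {S0,S7,S8,S10} and {S3} and {S4}.
Split {S0,S7,S8,S10} by δ(·,a) → {S0,S7,S8} and {S10}.
The partition is now stable with 6 blocks: {S5,S9} | {S0,S7,S8} | {S1} | {S3} | {S4} | {S10}.
The equivalence class containing S0 is {S0,S7,S8}, of size 3.

3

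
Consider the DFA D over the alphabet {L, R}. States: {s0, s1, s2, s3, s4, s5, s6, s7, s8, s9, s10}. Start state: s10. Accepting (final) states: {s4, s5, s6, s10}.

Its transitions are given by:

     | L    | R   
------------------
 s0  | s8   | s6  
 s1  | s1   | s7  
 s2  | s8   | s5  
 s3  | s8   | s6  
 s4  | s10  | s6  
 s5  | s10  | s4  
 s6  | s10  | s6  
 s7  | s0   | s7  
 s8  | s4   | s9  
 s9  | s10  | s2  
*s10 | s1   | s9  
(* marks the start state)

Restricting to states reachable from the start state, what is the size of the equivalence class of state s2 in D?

2

First remove the unreachable states {s3}; 10 states remain.
Initial partition by acceptance: {s4,s5,s6,s10} | {s0,s1,s2,s7,s8,s9}.
Refine {s4,s5,s6,s10} on symbol L: members go to different blocks, giving {s4,s5,s6} and {s10}.
Refine {s0,s1,s2,s7,s8,s9} on symbol L: members go to different blocks, giving {s0,s1,s2,s7} and {s8} and {s9}.
Split {s0,s1,s2,s7} by δ(·,L) → {s0,s2} and {s1,s7}.
Split {s1,s7} by δ(·,L) → {s1} and {s7}.
The partition is now stable with 7 blocks: {s4,s5,s6} | {s0,s2} | {s10} | {s8} | {s9} | {s1} | {s7}.
State s2 belongs to the block {s0,s2}, which has 2 states.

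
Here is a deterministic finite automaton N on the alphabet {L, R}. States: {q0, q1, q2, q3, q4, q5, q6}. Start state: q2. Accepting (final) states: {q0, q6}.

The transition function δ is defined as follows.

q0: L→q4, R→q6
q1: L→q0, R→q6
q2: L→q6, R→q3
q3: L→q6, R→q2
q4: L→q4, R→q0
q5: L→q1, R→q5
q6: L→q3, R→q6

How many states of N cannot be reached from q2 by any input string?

Starting at q2 and following transitions, the reachable set is {q2, q3, q6}. That leaves q0, q1, q4, q5 unreachable — 4 in total.

4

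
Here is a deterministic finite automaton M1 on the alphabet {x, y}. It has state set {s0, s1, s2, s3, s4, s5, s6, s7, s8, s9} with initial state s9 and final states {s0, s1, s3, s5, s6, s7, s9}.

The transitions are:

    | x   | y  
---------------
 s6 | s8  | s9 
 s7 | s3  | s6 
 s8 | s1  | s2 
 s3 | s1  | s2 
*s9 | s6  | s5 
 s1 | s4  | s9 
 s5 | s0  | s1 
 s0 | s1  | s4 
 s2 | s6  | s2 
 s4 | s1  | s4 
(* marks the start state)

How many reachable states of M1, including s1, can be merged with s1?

2

Reachable states from the start: {s0,s1,s2,s4,s5,s6,s8,s9}. Unreachable: {s3,s7} — drop them.
Initial partition by acceptance: {s0,s1,s5,s6,s9} | {s2,s4,s8}.
Split {s0,s1,s5,s6,s9} by δ(·,x) → {s0,s5,s9} and {s1,s6}.
Split {s0,s5,s9} by δ(·,x) → {s0,s9} and {s5}.
Split {s0,s9} by δ(·,y) → {s0} and {s9}.
No further refinement is possible. Final partition (5 blocks): {s0} | {s2,s4,s8} | {s1,s6} | {s5} | {s9}.
State s1 belongs to the block {s1,s6}, which has 2 states.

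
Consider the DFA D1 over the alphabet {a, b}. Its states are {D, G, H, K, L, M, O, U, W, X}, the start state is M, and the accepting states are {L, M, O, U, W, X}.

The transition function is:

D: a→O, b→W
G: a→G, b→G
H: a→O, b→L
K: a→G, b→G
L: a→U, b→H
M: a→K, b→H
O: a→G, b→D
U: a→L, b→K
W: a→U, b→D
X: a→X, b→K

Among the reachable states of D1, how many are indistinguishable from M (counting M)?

States {X} cannot be reached from the start state, so discard them.
Initial partition by acceptance: {L,M,O,U,W} | {D,G,H,K}.
Refine {L,M,O,U,W} on symbol a: members go to different blocks, giving {L,U,W} and {M,O}.
Split {D,G,H,K} by δ(·,a) → {D,H} and {G,K}.
On input b, block {L,U,W} splits into {L,W} and {U}.
No further refinement is possible. Final partition (5 blocks): {L,W} | {D,H} | {M,O} | {G,K} | {U}.
The equivalence class containing M is {M,O}, of size 2.

2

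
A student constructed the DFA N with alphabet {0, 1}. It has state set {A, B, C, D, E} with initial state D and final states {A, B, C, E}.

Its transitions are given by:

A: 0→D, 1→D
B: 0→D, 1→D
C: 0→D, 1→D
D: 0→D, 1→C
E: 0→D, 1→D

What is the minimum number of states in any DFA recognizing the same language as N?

2

Reachable states from the start: {C,D}. Unreachable: {A,B,E} — drop them.
P0 = {C} | {D}.
Stable partition: {C} | {D} — 2 equivalence classes.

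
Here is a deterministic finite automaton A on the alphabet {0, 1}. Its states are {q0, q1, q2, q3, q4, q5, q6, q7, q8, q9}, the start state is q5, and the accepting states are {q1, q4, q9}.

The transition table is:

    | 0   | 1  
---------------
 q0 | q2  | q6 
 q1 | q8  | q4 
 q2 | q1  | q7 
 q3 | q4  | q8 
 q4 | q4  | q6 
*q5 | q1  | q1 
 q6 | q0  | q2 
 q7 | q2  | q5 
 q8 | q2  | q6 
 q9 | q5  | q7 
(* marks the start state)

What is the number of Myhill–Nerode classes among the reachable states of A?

7

First remove the unreachable states {q3,q9}; 8 states remain.
P0 = {q1,q4} | {q0,q2,q5,q6,q7,q8}.
Refine {q1,q4} on symbol 0: members go to different blocks, giving {q1} and {q4}.
On input 0, block {q0,q2,q5,q6,q7,q8} splits into {q0,q6,q7,q8} and {q2,q5}.
Split {q0,q6,q7,q8} by δ(·,0) → {q0,q7,q8} and {q6}.
Refine {q0,q7,q8} on symbol 1: members go to different blocks, giving {q0,q8} and {q7}.
Refine {q2,q5} on symbol 1: members go to different blocks, giving {q2} and {q5}.
The partition is now stable with 7 blocks: {q1} | {q0,q8} | {q4} | {q2} | {q6} | {q7} | {q5}.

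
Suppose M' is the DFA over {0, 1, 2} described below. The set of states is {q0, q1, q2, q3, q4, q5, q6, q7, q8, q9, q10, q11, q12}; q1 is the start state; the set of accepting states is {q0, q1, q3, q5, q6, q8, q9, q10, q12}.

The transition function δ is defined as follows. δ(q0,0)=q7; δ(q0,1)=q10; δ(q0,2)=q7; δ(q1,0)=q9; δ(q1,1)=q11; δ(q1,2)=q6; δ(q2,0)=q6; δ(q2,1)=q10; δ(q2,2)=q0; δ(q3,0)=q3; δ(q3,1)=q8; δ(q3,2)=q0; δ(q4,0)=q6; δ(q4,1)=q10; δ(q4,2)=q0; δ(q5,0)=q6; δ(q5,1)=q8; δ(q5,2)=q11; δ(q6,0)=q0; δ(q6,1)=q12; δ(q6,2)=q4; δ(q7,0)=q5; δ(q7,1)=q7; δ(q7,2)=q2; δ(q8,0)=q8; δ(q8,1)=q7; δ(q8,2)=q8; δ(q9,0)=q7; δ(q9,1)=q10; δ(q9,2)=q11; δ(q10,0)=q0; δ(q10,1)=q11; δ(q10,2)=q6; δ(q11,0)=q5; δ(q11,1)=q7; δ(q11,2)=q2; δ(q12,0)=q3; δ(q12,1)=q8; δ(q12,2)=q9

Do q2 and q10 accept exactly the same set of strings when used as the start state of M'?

Initial partition by acceptance: {q0,q1,q3,q5,q6,q8,q9,q10,q12} | {q2,q4,q7,q11}.
Split {q0,q1,q3,q5,q6,q8,q9,q10,q12} by δ(·,0) → {q1,q3,q5,q6,q8,q10,q12} and {q0,q9}.
Refine {q1,q3,q5,q6,q8,q10,q12} on symbol 0: members go to different blocks, giving {q3,q5,q8,q12} and {q1,q6,q10}.
Refine {q3,q5,q8,q12} on symbol 0: members go to different blocks, giving {q3,q8,q12} and {q5}.
Split {q3,q8,q12} by δ(·,1) → {q3,q12} and {q8}.
Split {q2,q4,q7,q11} by δ(·,0) → {q2,q4} and {q7,q11}.
Refine {q1,q6,q10} on symbol 1: members go to different blocks, giving {q1,q10} and {q6}.
The partition is now stable with 8 blocks: {q3,q12} | {q2,q4} | {q0,q9} | {q1,q10} | {q5} | {q8} | {q7,q11} | {q6}.
q2 and q10 end up in different blocks, so they are distinguishable. For instance, the string 'ε' is accepted from only q10.

No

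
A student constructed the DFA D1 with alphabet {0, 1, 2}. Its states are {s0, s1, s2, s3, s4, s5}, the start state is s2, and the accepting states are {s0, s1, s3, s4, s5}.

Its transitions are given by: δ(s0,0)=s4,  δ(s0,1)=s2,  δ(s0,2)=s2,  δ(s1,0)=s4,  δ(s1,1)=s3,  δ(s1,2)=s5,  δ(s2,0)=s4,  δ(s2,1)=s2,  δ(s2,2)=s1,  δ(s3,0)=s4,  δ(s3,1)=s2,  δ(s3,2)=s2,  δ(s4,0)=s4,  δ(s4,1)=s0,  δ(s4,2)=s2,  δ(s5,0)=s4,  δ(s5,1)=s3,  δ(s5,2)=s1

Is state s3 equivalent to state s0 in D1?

All states are reachable from the start state.
Start with accepting vs non-accepting: {s0,s1,s3,s4,s5} | {s2}.
Refine {s0,s1,s3,s4,s5} on symbol 1: members go to different blocks, giving {s1,s4,s5} and {s0,s3}.
Refine {s1,s4,s5} on symbol 2: members go to different blocks, giving {s1,s5} and {s4}.
The partition is now stable with 4 blocks: {s1,s5} | {s2} | {s0,s3} | {s4}.
s3 and s0 lie in the same block of the stable partition, so they are equivalent — no string distinguishes them.

Yes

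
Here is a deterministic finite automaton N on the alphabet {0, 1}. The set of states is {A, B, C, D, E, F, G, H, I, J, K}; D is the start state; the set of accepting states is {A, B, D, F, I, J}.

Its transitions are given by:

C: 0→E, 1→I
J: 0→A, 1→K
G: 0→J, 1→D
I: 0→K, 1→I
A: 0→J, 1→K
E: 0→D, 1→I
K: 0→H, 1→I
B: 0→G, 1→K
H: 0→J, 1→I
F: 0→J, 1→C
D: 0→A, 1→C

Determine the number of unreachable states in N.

3

Starting at D and following transitions, the reachable set is {A, C, D, E, H, I, J, K}. That leaves B, F, G unreachable — 3 in total.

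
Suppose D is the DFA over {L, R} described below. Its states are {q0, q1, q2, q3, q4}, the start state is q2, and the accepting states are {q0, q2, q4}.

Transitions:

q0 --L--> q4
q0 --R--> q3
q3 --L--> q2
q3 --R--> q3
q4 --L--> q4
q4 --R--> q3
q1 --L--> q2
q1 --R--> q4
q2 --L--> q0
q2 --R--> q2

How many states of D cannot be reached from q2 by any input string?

Starting at q2 and following transitions, the reachable set is {q0, q2, q3, q4}. That leaves q1 unreachable — 1 in total.

1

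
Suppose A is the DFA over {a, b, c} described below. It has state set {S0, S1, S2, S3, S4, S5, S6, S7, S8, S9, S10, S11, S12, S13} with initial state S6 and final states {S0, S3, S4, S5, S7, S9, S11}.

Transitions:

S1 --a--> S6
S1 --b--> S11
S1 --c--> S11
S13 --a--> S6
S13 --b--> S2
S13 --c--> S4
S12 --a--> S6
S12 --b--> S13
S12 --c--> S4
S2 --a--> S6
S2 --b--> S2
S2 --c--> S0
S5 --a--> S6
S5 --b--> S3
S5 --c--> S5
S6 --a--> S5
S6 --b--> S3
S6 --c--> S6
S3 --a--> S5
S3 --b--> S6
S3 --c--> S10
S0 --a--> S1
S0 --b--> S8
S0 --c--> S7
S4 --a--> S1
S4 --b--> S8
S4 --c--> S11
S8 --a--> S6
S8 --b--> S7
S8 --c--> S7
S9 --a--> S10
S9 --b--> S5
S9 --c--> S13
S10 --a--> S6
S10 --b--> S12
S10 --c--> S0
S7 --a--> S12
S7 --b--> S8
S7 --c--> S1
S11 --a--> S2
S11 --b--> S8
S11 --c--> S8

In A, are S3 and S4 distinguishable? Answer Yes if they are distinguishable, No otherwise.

Yes

States {S9} cannot be reached from the start state, so discard them.
P0 = {S0,S3,S4,S5,S7,S11} | {S1,S2,S6,S8,S10,S12,S13}.
On input a, block {S0,S3,S4,S5,S7,S11} splits into {S0,S4,S5,S7,S11} and {S3}.
Split {S0,S4,S5,S7,S11} by δ(·,b) → {S0,S4,S7,S11} and {S5}.
Refine {S0,S4,S7,S11} on symbol c: members go to different blocks, giving {S0,S4} and {S7,S11}.
Split {S1,S2,S6,S8,S10,S12,S13} by δ(·,a) → {S1,S2,S8,S10,S12,S13} and {S6}.
On input b, block {S1,S2,S8,S10,S12,S13} splits into {S2,S10,S12,S13} and {S1,S8}.
No further refinement is possible. Final partition (7 blocks): {S0,S4} | {S2,S10,S12,S13} | {S3} | {S5} | {S7,S11} | {S6} | {S1,S8}.
S3 and S4 end up in different blocks, so they are distinguishable. For instance, the string 'a' is accepted from only S3.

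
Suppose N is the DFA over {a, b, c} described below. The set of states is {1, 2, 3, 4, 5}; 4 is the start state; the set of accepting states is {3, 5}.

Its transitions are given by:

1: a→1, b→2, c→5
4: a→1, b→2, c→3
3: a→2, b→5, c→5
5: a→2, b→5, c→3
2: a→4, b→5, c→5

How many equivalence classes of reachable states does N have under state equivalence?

3

Every state is reachable, so we keep all 5.
Initial partition by acceptance: {3,5} | {1,2,4}.
Refine {1,2,4} on symbol b: members go to different blocks, giving {1,4} and {2}.
Stable partition: {3,5} | {1,4} | {2} — 3 equivalence classes.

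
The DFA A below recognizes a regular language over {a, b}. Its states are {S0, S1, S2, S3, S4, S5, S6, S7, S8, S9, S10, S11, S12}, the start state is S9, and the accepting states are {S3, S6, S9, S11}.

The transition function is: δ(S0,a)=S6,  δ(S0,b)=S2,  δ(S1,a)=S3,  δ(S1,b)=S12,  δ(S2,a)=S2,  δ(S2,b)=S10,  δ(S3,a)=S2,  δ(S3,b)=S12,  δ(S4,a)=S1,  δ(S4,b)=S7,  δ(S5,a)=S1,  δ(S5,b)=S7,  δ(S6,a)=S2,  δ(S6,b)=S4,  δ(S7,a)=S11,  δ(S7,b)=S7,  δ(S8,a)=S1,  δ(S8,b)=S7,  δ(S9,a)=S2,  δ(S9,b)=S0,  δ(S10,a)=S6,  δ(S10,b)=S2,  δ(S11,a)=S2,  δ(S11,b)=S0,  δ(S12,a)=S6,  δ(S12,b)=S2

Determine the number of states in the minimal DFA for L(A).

States {S5,S8} cannot be reached from the start state, so discard them.
P0 = {S3,S6,S9,S11} | {S0,S1,S2,S4,S7,S10,S12}.
Refine {S0,S1,S2,S4,S7,S10,S12} on symbol a: members go to different blocks, giving {S0,S1,S7,S10,S12} and {S2,S4}.
On input b, block {S3,S6,S9,S11} splits into {S3,S9,S11} and {S6}.
On input a, block {S0,S1,S7,S10,S12} splits into {S0,S10,S12} and {S1,S7}.
Refine {S2,S4} on symbol a: members go to different blocks, giving {S2} and {S4}.
On input b, block {S1,S7} splits into {S1} and {S7}.
No further refinement is possible. Final partition (7 blocks): {S3,S9,S11} | {S0,S10,S12} | {S2} | {S6} | {S1} | {S4} | {S7}.

7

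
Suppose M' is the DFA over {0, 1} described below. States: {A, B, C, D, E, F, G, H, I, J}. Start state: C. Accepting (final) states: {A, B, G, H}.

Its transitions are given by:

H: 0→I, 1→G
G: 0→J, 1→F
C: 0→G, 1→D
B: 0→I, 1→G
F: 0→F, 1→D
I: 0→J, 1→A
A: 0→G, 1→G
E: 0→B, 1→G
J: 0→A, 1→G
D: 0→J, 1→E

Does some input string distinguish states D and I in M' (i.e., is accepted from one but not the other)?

First remove the unreachable states {H}; 9 states remain.
P0 = {A,B,G} | {C,D,E,F,I,J}.
On input 0, block {A,B,G} splits into {B,G} and {A}.
Split {B,G} by δ(·,1) → {B} and {G}.
Refine {C,D,E,F,I,J} on symbol 0: members go to different blocks, giving {D,F,I} and {C} and {E} and {J}.
On input 0, block {D,F,I} splits into {D,I} and {F}.
Refine {D,I} on symbol 1: members go to different blocks, giving {D} and {I}.
The partition is now stable with 9 blocks: {B} | {D} | {A} | {G} | {C} | {E} | {J} | {F} | {I}.
D and I end up in different blocks, so they are distinguishable. For instance, the string '1' is accepted from only I.

Yes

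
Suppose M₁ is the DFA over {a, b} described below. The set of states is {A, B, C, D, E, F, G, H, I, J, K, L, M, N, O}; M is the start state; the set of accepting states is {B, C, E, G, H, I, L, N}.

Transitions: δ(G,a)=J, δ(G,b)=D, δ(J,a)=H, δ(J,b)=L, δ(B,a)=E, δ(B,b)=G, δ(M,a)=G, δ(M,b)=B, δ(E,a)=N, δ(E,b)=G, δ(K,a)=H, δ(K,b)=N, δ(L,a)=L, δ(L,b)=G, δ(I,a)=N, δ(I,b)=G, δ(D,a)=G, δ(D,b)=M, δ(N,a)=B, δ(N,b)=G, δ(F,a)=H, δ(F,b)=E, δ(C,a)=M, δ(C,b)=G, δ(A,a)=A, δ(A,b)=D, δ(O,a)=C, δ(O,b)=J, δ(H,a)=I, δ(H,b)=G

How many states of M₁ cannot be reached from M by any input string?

5

Starting at M and following transitions, the reachable set is {B, D, E, G, H, I, J, L, M, N}. That leaves A, C, F, K, O unreachable — 5 in total.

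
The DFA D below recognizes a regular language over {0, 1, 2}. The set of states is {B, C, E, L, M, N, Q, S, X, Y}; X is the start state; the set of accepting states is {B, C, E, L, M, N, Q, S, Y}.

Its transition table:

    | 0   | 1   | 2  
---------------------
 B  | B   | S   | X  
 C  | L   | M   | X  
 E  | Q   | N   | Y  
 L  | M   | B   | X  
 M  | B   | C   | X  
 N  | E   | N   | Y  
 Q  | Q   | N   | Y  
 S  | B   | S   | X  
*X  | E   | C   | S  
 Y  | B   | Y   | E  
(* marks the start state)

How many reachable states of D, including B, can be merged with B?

5

All states are reachable from the start state.
P0 = {B,C,E,L,M,N,Q,S,Y} | {X}.
Split {B,C,E,L,M,N,Q,S,Y} by δ(·,2) → {B,C,L,M,S} and {E,N,Q,Y}.
On input 0, block {E,N,Q,Y} splits into {E,N,Q} and {Y}.
The partition is now stable with 4 blocks: {B,C,L,M,S} | {X} | {E,N,Q} | {Y}.
State B belongs to the block {B,C,L,M,S}, which has 5 states.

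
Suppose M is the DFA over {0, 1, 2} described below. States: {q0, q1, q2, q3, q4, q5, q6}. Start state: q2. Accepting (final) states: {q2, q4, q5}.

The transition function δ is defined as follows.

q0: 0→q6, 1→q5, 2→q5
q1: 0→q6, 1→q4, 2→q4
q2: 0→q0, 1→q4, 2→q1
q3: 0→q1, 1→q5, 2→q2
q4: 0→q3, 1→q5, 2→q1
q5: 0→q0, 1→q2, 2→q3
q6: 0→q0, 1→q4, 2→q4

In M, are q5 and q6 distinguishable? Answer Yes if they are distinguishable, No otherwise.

Yes

P0 = {q2,q4,q5} | {q0,q1,q3,q6}.
The partition is now stable with 2 blocks: {q2,q4,q5} | {q0,q1,q3,q6}.
q5 and q6 end up in different blocks, so they are distinguishable. For instance, the string 'ε' is accepted from only q5.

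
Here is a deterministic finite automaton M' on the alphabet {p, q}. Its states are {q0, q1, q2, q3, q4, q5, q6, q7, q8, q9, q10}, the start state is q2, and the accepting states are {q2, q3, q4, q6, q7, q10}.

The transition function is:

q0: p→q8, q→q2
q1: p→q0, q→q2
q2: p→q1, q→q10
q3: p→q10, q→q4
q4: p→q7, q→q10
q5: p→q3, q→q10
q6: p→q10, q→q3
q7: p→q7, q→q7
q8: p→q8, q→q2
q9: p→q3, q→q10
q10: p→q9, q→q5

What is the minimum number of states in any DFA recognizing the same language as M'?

7

Reachable states from the start: {q0,q1,q2,q3,q4,q5,q7,q8,q9,q10}. Unreachable: {q6} — drop them.
P0 = {q2,q3,q4,q7,q10} | {q0,q1,q5,q8,q9}.
Split {q2,q3,q4,q7,q10} by δ(·,p) → {q3,q4,q7} and {q2,q10}.
On input p, block {q3,q4,q7} splits into {q4,q7} and {q3}.
Refine {q4,q7} on symbol q: members go to different blocks, giving {q4} and {q7}.
Refine {q0,q1,q5,q8,q9} on symbol p: members go to different blocks, giving {q0,q1,q8} and {q5,q9}.
Split {q2,q10} by δ(·,p) → {q2} and {q10}.
The partition is now stable with 7 blocks: {q4} | {q0,q1,q8} | {q2} | {q3} | {q7} | {q5,q9} | {q10}.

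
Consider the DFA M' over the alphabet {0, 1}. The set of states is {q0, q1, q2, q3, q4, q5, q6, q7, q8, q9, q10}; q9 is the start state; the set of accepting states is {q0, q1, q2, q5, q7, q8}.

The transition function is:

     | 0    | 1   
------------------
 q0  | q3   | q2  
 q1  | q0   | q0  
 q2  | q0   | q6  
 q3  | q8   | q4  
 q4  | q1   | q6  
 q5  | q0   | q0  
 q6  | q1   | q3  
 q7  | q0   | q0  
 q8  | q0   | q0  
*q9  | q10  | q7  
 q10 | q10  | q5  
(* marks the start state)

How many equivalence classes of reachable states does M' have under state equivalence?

Initial partition by acceptance: {q0,q1,q2,q5,q7,q8} | {q3,q4,q6,q9,q10}.
On input 0, block {q0,q1,q2,q5,q7,q8} splits into {q1,q2,q5,q7,q8} and {q0}.
Split {q1,q2,q5,q7,q8} by δ(·,1) → {q1,q5,q7,q8} and {q2}.
Refine {q3,q4,q6,q9,q10} on symbol 0: members go to different blocks, giving {q3,q4,q6} and {q9,q10}.
No further refinement is possible. Final partition (5 blocks): {q1,q5,q7,q8} | {q3,q4,q6} | {q0} | {q2} | {q9,q10}.

5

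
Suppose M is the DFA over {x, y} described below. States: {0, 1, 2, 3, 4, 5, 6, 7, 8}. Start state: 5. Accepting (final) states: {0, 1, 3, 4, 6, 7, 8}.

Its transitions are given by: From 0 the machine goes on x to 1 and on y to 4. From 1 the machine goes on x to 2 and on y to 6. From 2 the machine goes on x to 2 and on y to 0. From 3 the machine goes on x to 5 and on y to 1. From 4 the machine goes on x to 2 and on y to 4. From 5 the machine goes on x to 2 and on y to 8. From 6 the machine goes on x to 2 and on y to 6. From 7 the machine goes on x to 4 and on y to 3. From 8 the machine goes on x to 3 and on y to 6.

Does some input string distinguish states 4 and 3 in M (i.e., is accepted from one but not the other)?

Reachable states from the start: {0,1,2,3,4,5,6,8}. Unreachable: {7} — drop them.
Start with accepting vs non-accepting: {0,1,3,4,6,8} | {2,5}.
Refine {0,1,3,4,6,8} on symbol x: members go to different blocks, giving {1,3,4,6} and {0,8}.
No further refinement is possible. Final partition (3 blocks): {1,3,4,6} | {2,5} | {0,8}.
4 and 3 lie in the same block of the stable partition, so they are equivalent — no string distinguishes them.

No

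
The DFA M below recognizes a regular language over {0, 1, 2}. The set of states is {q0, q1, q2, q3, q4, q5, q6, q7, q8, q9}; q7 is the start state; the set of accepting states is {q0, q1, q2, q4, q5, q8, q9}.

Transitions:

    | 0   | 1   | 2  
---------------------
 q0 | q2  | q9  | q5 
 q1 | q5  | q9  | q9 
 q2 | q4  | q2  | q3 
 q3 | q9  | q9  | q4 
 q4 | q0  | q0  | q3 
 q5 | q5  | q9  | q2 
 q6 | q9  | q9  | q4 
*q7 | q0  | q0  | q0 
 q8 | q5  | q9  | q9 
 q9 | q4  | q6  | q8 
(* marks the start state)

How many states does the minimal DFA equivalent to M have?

Reachable states from the start: {q0,q2,q3,q4,q5,q6,q7,q8,q9}. Unreachable: {q1} — drop them.
P0 = {q0,q2,q4,q5,q8,q9} | {q3,q6,q7}.
On input 1, block {q0,q2,q4,q5,q8,q9} splits into {q0,q2,q4,q5,q8} and {q9}.
Refine {q0,q2,q4,q5,q8} on symbol 1: members go to different blocks, giving {q0,q5,q8} and {q2,q4}.
On input 0, block {q0,q5,q8} splits into {q5,q8} and {q0}.
Split {q5,q8} by δ(·,2) → {q5} and {q8}.
Split {q3,q6,q7} by δ(·,0) → {q3,q6} and {q7}.
Split {q2,q4} by δ(·,0) → {q2} and {q4}.
Stable partition: {q5} | {q3,q6} | {q9} | {q2} | {q0} | {q8} | {q7} | {q4} — 8 equivalence classes.

8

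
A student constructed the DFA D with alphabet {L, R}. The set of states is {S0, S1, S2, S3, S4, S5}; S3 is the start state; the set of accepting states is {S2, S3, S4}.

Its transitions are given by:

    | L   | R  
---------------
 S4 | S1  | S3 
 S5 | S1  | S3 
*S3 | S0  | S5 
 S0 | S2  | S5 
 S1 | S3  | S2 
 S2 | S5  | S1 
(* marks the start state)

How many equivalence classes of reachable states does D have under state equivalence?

Reachable states from the start: {S0,S1,S2,S3,S5}. Unreachable: {S4} — drop them.
Start with accepting vs non-accepting: {S2,S3} | {S0,S1,S5}.
Split {S0,S1,S5} by δ(·,L) → {S0,S1} and {S5}.
Refine {S2,S3} on symbol L: members go to different blocks, giving {S2} and {S3}.
Refine {S0,S1} on symbol L: members go to different blocks, giving {S0} and {S1}.
No further refinement is possible. Final partition (5 blocks): {S2} | {S0} | {S5} | {S3} | {S1}.

5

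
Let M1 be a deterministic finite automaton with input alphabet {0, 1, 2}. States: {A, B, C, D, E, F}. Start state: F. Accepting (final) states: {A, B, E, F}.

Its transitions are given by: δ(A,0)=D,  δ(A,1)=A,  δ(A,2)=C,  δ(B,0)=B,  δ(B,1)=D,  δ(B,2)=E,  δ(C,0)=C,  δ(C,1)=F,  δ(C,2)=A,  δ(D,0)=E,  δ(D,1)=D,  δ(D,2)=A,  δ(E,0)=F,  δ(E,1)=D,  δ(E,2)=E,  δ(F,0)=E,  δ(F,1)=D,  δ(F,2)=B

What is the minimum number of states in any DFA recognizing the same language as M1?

4

All states are reachable from the start state.
Start with accepting vs non-accepting: {A,B,E,F} | {C,D}.
Refine {A,B,E,F} on symbol 0: members go to different blocks, giving {B,E,F} and {A}.
Split {C,D} by δ(·,0) → {C} and {D}.
Stable partition: {B,E,F} | {C} | {A} | {D} — 4 equivalence classes.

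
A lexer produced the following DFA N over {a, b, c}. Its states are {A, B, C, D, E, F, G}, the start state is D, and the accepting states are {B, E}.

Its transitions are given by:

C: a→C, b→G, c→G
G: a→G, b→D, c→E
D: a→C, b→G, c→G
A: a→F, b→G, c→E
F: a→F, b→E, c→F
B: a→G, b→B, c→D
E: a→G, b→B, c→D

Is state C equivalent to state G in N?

No

States {A,F} cannot be reached from the start state, so discard them.
P0 = {B,E} | {C,D,G}.
Refine {C,D,G} on symbol c: members go to different blocks, giving {C,D} and {G}.
Stable partition: {B,E} | {C,D} | {G} — 3 equivalence classes.
C and G end up in different blocks, so they are distinguishable. For instance, the string 'c' is accepted from only G.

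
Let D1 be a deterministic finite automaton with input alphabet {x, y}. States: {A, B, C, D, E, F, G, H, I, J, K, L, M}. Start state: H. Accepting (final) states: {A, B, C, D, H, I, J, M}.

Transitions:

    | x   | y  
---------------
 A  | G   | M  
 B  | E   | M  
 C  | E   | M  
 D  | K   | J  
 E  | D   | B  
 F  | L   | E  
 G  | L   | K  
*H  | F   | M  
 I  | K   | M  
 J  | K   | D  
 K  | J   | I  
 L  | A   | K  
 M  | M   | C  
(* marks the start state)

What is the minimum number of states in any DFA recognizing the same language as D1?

All states are reachable from the start state.
P0 = {A,B,C,D,H,I,J,M} | {E,F,G,K,L}.
Split {A,B,C,D,H,I,J,M} by δ(·,x) → {A,B,C,D,H,I,J} and {M}.
Refine {A,B,C,D,H,I,J} on symbol y: members go to different blocks, giving {A,B,C,H,I} and {D,J}.
Split {E,F,G,K,L} by δ(·,x) → {E,K} and {F,G} and {L}.
On input x, block {A,B,C,H,I} splits into {B,C,I} and {A,H}.
The partition is now stable with 7 blocks: {B,C,I} | {E,K} | {M} | {D,J} | {F,G} | {L} | {A,H}.

7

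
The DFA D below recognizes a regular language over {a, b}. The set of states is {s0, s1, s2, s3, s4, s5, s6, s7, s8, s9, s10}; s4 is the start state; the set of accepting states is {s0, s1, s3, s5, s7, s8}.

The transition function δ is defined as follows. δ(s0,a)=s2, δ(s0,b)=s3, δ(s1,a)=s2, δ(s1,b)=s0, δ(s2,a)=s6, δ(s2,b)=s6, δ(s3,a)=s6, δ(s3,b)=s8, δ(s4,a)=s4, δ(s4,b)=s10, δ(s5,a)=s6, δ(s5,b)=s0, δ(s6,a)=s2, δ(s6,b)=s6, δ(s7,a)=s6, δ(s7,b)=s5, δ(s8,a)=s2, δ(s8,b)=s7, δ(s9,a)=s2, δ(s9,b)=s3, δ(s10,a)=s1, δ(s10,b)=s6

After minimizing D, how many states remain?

Reachable states from the start: {s0,s1,s2,s3,s4,s5,s6,s7,s8,s10}. Unreachable: {s9} — drop them.
Start with accepting vs non-accepting: {s0,s1,s3,s5,s7,s8} | {s2,s4,s6,s10}.
On input a, block {s2,s4,s6,s10} splits into {s2,s4,s6} and {s10}.
Split {s2,s4,s6} by δ(·,b) → {s2,s6} and {s4}.
Stable partition: {s0,s1,s3,s5,s7,s8} | {s2,s6} | {s10} | {s4} — 4 equivalence classes.

4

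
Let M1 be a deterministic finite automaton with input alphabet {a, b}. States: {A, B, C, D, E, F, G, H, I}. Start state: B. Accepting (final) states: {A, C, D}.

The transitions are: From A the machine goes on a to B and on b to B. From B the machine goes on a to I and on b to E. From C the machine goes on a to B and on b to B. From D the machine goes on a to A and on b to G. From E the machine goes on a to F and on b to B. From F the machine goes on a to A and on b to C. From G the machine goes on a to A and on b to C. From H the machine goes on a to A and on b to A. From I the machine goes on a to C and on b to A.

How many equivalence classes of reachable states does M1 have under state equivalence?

States {D,G,H} cannot be reached from the start state, so discard them.
Start with accepting vs non-accepting: {A,C} | {B,E,F,I}.
On input a, block {B,E,F,I} splits into {B,E} and {F,I}.
The partition is now stable with 3 blocks: {A,C} | {B,E} | {F,I}.

3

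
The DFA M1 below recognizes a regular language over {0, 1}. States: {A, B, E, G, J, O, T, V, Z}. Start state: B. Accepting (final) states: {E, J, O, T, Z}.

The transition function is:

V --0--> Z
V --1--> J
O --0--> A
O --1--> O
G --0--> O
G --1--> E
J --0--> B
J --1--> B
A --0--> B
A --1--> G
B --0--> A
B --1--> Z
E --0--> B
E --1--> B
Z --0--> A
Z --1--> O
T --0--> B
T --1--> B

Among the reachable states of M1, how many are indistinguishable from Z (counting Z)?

2

States {J,T,V} cannot be reached from the start state, so discard them.
Initial partition by acceptance: {E,O,Z} | {A,B,G}.
Split {E,O,Z} by δ(·,1) → {O,Z} and {E}.
On input 0, block {A,B,G} splits into {A,B} and {G}.
Split {A,B} by δ(·,1) → {A} and {B}.
No further refinement is possible. Final partition (5 blocks): {O,Z} | {A} | {E} | {G} | {B}.
The equivalence class containing Z is {O,Z}, of size 2.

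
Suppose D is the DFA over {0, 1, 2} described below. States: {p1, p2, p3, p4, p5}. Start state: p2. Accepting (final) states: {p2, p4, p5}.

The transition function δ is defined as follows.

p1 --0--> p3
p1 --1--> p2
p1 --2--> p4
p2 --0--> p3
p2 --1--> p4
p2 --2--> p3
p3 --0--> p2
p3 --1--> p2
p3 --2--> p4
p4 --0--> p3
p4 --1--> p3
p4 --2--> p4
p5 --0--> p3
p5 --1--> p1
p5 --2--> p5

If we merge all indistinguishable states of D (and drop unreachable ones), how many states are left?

3

Reachable states from the start: {p2,p3,p4}. Unreachable: {p1,p5} — drop them.
Initial partition by acceptance: {p2,p4} | {p3}.
Split {p2,p4} by δ(·,1) → {p2} and {p4}.
No further refinement is possible. Final partition (3 blocks): {p2} | {p3} | {p4}.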